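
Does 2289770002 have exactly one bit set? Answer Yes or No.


0b10001000011110110001111000010010. Multiple bits set => No

No


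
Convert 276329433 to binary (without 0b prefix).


276329433 = 10000011110000111001111011001 in binary

10000011110000111001111011001


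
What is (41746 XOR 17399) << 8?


Step 1: 41746 ^ 17399 = 57573
Step 2: 57573 << 8 = 14738688

14738688


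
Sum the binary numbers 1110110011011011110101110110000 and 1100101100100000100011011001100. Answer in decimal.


1110110011011011110101110110000 + 1100101100100000100011011001100 = 11011011111111100011001001111100 = 3690869372

3690869372


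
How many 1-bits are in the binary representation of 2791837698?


0b10100110011010000001000000000010 has 9 set bits

9


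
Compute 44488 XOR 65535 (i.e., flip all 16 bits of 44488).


44488 ^ 65535 = 21047

21047


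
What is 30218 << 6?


0b111011000001010 << 6 = 0b111011000001010000000 = 1933952

1933952


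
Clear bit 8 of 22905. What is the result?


22905 & ~(1 << 8) = 22649

22649


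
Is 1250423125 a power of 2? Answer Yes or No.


0b1001010100001111111000101010101. Multiple bits set => No

No


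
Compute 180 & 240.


0b10110100 & 0b11110000 = 0b10110000 = 176

176


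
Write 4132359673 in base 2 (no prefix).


4132359673 = 11110110010011101100110111111001 in binary

11110110010011101100110111111001


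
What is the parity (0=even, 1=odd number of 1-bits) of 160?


0b10100000 has 2 ones => parity 0

0


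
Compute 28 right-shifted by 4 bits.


0b11100 >> 4 = 0b1 = 1

1


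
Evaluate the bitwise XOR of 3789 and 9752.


0b111011001101 ^ 0b10011000011000 = 0b10100011010101 = 10453

10453


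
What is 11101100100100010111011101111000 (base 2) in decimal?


11101100100100010111011101111000 in decimal = 3968956280

3968956280


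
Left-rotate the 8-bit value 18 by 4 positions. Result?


Rotate 0b10010 left by 4 (8-bit) = 0b100001 = 33

33


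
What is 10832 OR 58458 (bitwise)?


0b10101001010000 | 0b1110010001011010 = 0b1110111001011010 = 61018

61018


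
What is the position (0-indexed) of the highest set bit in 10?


0b1010. Highest set bit at position 3

3


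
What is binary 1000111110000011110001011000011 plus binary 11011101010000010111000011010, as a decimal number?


1000111110000011110001011000011 + 11011101010000010111000011010 = 1100011011010100001000011011101 = 1667895517

1667895517


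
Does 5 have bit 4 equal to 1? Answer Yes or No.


0b101, bit 4 = 0. No

No


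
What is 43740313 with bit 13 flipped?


43740313 ^ (1 << 13) = 43740313 ^ 8192 = 43732121

43732121


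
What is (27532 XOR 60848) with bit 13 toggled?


Step 1: 27532 ^ 60848 = 34364
Step 2: 34364 ^ (1 << 13) = 34364 ^ 8192 = 42556

42556


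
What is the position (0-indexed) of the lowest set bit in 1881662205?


0b1110000001001111110001011111101. Lowest set bit at position 0

0


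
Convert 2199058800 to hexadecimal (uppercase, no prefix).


2199058800 = 8312F970 hex

8312F970


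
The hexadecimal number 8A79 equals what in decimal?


8A79 hex = 35449 decimal

35449


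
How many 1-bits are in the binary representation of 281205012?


0b10000110000101101100100010100 has 11 set bits

11


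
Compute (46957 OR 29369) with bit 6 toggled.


Step 1: 46957 | 29369 = 63485
Step 2: 63485 ^ (1 << 6) = 63485 ^ 64 = 63421

63421


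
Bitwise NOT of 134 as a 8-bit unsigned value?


~0b10000110 = 0b1111001 = 121 (8-bit unsigned)

121


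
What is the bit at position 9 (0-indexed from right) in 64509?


0b1111101111111101, position 9 = 1

1


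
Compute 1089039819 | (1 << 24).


1089039819 | (1 << 24) = 1089039819 | 16777216 = 1105817035

1105817035


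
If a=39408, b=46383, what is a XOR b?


39408 ^ 46383 = 11487

11487


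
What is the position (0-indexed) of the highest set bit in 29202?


0b111001000010010. Highest set bit at position 14

14


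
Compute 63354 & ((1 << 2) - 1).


63354 & 3 = 2

2


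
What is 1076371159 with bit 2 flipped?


1076371159 ^ (1 << 2) = 1076371159 ^ 4 = 1076371155

1076371155


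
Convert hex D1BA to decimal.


D1BA hex = 53690 decimal

53690


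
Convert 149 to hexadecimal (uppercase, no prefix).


149 = 95 hex

95


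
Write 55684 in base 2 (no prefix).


55684 = 1101100110000100 in binary

1101100110000100


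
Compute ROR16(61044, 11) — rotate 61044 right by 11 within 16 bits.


Rotate 0b1110111001110100 right by 11 (16-bit) = 0b1100111010011101 = 52893

52893


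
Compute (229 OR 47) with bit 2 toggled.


Step 1: 229 | 47 = 239
Step 2: 239 ^ (1 << 2) = 239 ^ 4 = 235

235


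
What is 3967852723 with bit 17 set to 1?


3967852723 | (1 << 17) = 3967852723 | 131072 = 3967983795

3967983795


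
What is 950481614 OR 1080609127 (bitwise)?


0b111000101001110011001011001110 | 0b1000000011010001100100101100111 = 0b1111000111011111111101111101111 = 2028993519

2028993519


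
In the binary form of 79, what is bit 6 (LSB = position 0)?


0b1001111, position 6 = 1

1


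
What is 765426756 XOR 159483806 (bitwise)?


0b101101100111110111110001000100 ^ 0b1001100000011000011110011110 = 0b100100000111101111101111011010 = 606010330

606010330


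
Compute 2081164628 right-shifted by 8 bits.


0b1111100000011000000110101010100 >> 8 = 0b11111000000110000001101 = 8129549

8129549


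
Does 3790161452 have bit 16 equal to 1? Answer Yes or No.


0b11100001111010010100011000101100, bit 16 = 1. Yes

Yes


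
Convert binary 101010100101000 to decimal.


101010100101000 in decimal = 21800

21800


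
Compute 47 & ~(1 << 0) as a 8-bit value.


47 & ~(1 << 0) = 46

46


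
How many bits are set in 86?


0b1010110 has 4 set bits

4


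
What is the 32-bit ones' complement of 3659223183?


3659223183 ^ 4294967295 = 635744112

635744112


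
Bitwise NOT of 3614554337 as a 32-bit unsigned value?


~0b11010111011100011011100011100001 = 0b101000100011100100011100011110 = 680412958 (32-bit unsigned)

680412958


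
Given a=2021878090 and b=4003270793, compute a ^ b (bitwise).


2021878090 ^ 4003270793 = 2518579651

2518579651


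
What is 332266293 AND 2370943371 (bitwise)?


0b10011110011011111101100110101 & 0b10001101010100011011100110001011 = 0b1010000011011100100000001 = 21084417

21084417


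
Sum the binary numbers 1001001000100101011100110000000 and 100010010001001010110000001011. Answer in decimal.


1001001000100101011100110000000 + 100010010001001010110000001011 = 1101011010101110110010110001011 = 1800889739

1800889739


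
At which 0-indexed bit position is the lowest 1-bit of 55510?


0b1101100011010110. Lowest set bit at position 1

1


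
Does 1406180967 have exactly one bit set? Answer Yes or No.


0b1010011110100001001111001100111. Multiple bits set => No

No


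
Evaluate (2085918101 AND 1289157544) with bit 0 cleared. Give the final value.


Step 1: 2085918101 & 1289157544 = 1280610688
Step 2: 1280610688 & ~(1 << 0) = 1280610688

1280610688


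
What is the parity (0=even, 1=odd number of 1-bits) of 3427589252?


0b11001100010011001101110010000100 has 14 ones => parity 0

0


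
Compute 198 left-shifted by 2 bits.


0b11000110 << 2 = 0b1100011000 = 792

792


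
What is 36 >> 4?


0b100100 >> 4 = 0b10 = 2

2


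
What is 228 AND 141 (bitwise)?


0b11100100 & 0b10001101 = 0b10000100 = 132

132


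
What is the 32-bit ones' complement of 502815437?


502815437 ^ 4294967295 = 3792151858

3792151858


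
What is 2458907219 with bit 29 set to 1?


2458907219 | (1 << 29) = 2458907219 | 536870912 = 2995778131

2995778131


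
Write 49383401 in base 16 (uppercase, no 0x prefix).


49383401 = 2F187E9 hex

2F187E9


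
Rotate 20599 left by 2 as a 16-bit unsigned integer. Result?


Rotate 0b101000001110111 left by 2 (16-bit) = 0b100000111011101 = 16861

16861


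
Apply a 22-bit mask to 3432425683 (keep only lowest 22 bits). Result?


3432425683 & 4194303 = 1485011

1485011


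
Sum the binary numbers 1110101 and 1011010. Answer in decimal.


1110101 + 1011010 = 11001111 = 207

207


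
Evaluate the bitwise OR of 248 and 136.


0b11111000 | 0b10001000 = 0b11111000 = 248

248


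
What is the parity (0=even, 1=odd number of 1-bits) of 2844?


0b101100011100 has 6 ones => parity 0

0


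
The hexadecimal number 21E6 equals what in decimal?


21E6 hex = 8678 decimal

8678


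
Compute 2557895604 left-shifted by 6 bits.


0b10011000011101100110001110110100 << 6 = 0b10011000011101100110001110110100000000 = 163705318656

163705318656


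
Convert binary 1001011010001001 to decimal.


1001011010001001 in decimal = 38537

38537


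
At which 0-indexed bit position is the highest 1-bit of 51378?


0b1100100010110010. Highest set bit at position 15

15


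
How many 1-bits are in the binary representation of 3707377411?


0b11011100111110100001011100000011 has 17 set bits

17


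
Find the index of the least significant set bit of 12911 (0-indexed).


0b11001001101111. Lowest set bit at position 0

0


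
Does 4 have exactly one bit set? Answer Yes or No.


0b100. Only one bit set => Yes

Yes


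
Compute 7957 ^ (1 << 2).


7957 ^ (1 << 2) = 7957 ^ 4 = 7953

7953


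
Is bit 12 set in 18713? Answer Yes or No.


0b100100100011001, bit 12 = 0. No

No


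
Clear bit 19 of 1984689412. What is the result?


1984689412 & ~(1 << 19) = 1984165124

1984165124


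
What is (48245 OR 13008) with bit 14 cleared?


Step 1: 48245 | 13008 = 48885
Step 2: 48885 & ~(1 << 14) = 48885

48885


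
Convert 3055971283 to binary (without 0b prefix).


3055971283 = 10110110001001100110101111010011 in binary

10110110001001100110101111010011


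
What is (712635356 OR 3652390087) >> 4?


Step 1: 712635356 | 3652390087 = 4227596255
Step 2: 4227596255 >> 4 = 264224765

264224765


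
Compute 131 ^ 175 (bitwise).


0b10000011 ^ 0b10101111 = 0b101100 = 44

44


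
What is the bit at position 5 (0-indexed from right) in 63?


0b111111, position 5 = 1

1


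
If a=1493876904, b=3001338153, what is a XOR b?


1493876904 ^ 3001338153 = 3958245761

3958245761


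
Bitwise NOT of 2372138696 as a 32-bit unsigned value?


~0b10001101011000111111011011001000 = 0b1110010100111000000100100110111 = 1922828599 (32-bit unsigned)

1922828599


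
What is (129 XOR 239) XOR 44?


Step 1: 129 ^ 239 = 110
Step 2: 110 ^ 44 = 66

66


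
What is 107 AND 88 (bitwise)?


0b1101011 & 0b1011000 = 0b1001000 = 72

72


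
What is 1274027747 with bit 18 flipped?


1274027747 ^ (1 << 18) = 1274027747 ^ 262144 = 1274289891

1274289891


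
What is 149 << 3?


0b10010101 << 3 = 0b10010101000 = 1192

1192


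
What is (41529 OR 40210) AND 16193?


Step 1: 41529 | 40210 = 48955
Step 2: 48955 & 16193 = 16129

16129


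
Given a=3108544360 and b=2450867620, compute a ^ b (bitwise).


3108544360 ^ 2450867620 = 727571148

727571148


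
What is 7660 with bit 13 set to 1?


7660 | (1 << 13) = 7660 | 8192 = 15852

15852


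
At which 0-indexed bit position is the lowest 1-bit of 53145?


0b1100111110011001. Lowest set bit at position 0

0


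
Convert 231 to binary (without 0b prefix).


231 = 11100111 in binary

11100111


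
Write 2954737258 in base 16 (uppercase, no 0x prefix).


2954737258 = B01DB66A hex

B01DB66A


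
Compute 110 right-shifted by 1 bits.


0b1101110 >> 1 = 0b110111 = 55

55


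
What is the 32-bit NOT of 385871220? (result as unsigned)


~0b10110111111111110110101110100 = 0b11101001000000000001001010001011 = 3909096075 (32-bit unsigned)

3909096075


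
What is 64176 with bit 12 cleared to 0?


64176 & ~(1 << 12) = 60080

60080


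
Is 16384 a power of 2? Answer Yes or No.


0b100000000000000. Only one bit set => Yes

Yes


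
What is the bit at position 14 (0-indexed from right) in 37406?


0b1001001000011110, position 14 = 0

0


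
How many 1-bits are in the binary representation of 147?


0b10010011 has 4 set bits

4


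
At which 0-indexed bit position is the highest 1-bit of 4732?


0b1001001111100. Highest set bit at position 12

12


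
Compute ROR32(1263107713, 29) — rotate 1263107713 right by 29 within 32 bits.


Rotate 0b1001011010010010111111010000001 right by 29 (32-bit) = 0b1011010010010111111010000001010 = 1514927114

1514927114


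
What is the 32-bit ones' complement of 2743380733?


2743380733 ^ 4294967295 = 1551586562

1551586562


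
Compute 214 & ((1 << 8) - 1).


214 & 255 = 214

214


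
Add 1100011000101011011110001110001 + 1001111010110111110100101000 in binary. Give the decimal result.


1100011000101011011110001110001 + 1001111010110111110100101000 = 1101101000000010011100110011001 = 1828796825

1828796825


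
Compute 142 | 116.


0b10001110 | 0b1110100 = 0b11111110 = 254

254


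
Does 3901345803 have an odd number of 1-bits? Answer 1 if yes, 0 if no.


0b11101000100010011101000000001011 has 13 ones => parity 1

1


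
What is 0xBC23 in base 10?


BC23 hex = 48163 decimal

48163


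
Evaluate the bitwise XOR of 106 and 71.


0b1101010 ^ 0b1000111 = 0b101101 = 45

45


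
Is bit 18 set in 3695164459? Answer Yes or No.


0b11011100001111111011110000101011, bit 18 = 1. Yes

Yes


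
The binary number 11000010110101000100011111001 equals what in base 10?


11000010110101000100011111001 in decimal = 408586489

408586489


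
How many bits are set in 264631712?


0b1111110001011111010110100000 has 16 set bits

16


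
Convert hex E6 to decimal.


E6 hex = 230 decimal

230


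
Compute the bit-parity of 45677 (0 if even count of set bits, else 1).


0b1011001001101101 has 9 ones => parity 1

1


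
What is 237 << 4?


0b11101101 << 4 = 0b111011010000 = 3792

3792


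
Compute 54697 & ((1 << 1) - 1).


54697 & 1 = 1

1


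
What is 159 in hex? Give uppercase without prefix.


159 = 9F hex

9F


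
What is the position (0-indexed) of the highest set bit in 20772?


0b101000100100100. Highest set bit at position 14

14


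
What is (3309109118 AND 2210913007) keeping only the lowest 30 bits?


Step 1: 3309109118 & 2210913007 = 2164578926
Step 2: 2164578926 & 1073741823 = 17095278

17095278


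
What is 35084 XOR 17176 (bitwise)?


0b1000100100001100 ^ 0b100001100011000 = 0b1100101000010100 = 51732

51732


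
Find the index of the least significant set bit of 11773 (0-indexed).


0b10110111111101. Lowest set bit at position 0

0


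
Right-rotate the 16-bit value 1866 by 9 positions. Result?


Rotate 0b11101001010 right by 9 (16-bit) = 0b1010010100000011 = 42243

42243


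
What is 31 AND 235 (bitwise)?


0b11111 & 0b11101011 = 0b1011 = 11

11


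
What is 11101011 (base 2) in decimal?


11101011 in decimal = 235

235


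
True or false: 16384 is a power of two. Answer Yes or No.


0b100000000000000. Only one bit set => Yes

Yes


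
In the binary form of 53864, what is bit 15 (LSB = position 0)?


0b1101001001101000, position 15 = 1

1


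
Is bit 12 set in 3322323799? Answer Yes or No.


0b11000110000001101010001101010111, bit 12 = 0. No

No


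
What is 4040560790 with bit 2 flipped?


4040560790 ^ (1 << 2) = 4040560790 ^ 4 = 4040560786

4040560786


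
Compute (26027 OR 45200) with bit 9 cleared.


Step 1: 26027 | 45200 = 62907
Step 2: 62907 & ~(1 << 9) = 62907

62907


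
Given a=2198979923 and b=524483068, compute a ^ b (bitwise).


2198979923 ^ 524483068 = 2622700719

2622700719


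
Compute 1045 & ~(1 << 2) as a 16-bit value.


1045 & ~(1 << 2) = 1041

1041


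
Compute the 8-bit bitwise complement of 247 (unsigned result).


~0b11110111 = 0b1000 = 8 (8-bit unsigned)

8


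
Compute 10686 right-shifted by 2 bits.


0b10100110111110 >> 2 = 0b101001101111 = 2671

2671


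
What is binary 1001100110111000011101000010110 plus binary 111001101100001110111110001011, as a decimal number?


1001100110111000011101000010110 + 111001101100001110111110001011 = 10000110100011010010100110100001 = 2257398177

2257398177


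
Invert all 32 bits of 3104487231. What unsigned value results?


3104487231 ^ 4294967295 = 1190480064

1190480064


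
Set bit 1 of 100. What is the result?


100 | (1 << 1) = 100 | 2 = 102

102


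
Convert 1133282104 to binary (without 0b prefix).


1133282104 = 1000011100011001000001100111000 in binary

1000011100011001000001100111000


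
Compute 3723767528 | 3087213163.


0b11011101111101000010111011101000 | 0b10111000000000110010001001101011 = 0b11111101111101110010111011101011 = 4260835051

4260835051


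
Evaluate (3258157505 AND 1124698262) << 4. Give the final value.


Step 1: 3258157505 & 1124698262 = 1107396736
Step 2: 1107396736 << 4 = 17718347776

17718347776


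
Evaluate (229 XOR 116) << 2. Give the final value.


Step 1: 229 ^ 116 = 145
Step 2: 145 << 2 = 580

580


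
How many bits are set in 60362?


0b1110101111001010 has 10 set bits

10


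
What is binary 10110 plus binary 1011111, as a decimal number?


10110 + 1011111 = 1110101 = 117

117


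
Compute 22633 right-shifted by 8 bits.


0b101100001101001 >> 8 = 0b1011000 = 88

88


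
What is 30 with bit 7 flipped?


30 ^ (1 << 7) = 30 ^ 128 = 158

158


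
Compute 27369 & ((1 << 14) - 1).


27369 & 16383 = 10985

10985


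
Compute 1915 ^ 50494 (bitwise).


0b11101111011 ^ 0b1100010100111110 = 0b1100001001000101 = 49733

49733


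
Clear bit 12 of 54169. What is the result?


54169 & ~(1 << 12) = 50073

50073


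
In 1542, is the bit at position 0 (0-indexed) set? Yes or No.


0b11000000110, bit 0 = 0. No

No


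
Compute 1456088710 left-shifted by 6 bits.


0b1010110110010100010011010000110 << 6 = 0b1010110110010100010011010000110000000 = 93189677440

93189677440


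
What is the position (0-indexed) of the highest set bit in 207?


0b11001111. Highest set bit at position 7

7


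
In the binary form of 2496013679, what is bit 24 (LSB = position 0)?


0b10010100110001100010010101101111, position 24 = 0

0


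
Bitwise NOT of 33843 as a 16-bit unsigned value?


~0b1000010000110011 = 0b111101111001100 = 31692 (16-bit unsigned)

31692


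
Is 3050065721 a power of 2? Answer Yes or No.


0b10110101110011000100111100111001. Multiple bits set => No

No


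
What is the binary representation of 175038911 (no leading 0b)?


175038911 = 1010011011101110000110111111 in binary

1010011011101110000110111111


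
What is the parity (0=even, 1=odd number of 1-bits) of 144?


0b10010000 has 2 ones => parity 0

0


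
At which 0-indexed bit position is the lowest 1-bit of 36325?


0b1000110111100101. Lowest set bit at position 0

0


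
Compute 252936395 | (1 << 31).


252936395 | (1 << 31) = 252936395 | 2147483648 = 2400420043

2400420043


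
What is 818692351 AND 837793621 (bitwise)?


0b110000110011000100000011111111 & 0b110001111011111011011101010101 = 0b110000110011000000000001010101 = 818675797

818675797


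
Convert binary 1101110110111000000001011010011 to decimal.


1101110110111000000001011010011 in decimal = 1859912403

1859912403


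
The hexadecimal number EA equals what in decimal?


EA hex = 234 decimal

234


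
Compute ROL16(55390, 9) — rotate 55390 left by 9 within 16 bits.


Rotate 0b1101100001011110 left by 9 (16-bit) = 0b1011110110110000 = 48560

48560


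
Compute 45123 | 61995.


0b1011000001000011 | 0b1111001000101011 = 0b1111001001101011 = 62059

62059


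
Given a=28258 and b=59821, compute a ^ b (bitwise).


28258 ^ 59821 = 34767

34767


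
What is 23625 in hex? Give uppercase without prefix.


23625 = 5C49 hex

5C49


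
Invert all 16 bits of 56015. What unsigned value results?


56015 ^ 65535 = 9520

9520


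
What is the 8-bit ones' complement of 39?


39 ^ 255 = 216

216


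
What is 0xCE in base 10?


CE hex = 206 decimal

206


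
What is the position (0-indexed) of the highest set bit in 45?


0b101101. Highest set bit at position 5

5


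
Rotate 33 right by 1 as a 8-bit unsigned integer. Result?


Rotate 0b100001 right by 1 (8-bit) = 0b10010000 = 144

144


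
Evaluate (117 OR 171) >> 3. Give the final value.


Step 1: 117 | 171 = 255
Step 2: 255 >> 3 = 31

31


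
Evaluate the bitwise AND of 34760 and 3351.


0b1000011111001000 & 0b110100010111 = 0b10100000000 = 1280

1280


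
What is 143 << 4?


0b10001111 << 4 = 0b100011110000 = 2288

2288


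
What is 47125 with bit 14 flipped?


47125 ^ (1 << 14) = 47125 ^ 16384 = 63509

63509


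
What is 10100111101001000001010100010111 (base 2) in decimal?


10100111101001000001010100010111 in decimal = 2812548375

2812548375


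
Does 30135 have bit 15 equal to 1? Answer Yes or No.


0b111010110110111, bit 15 = 0. No

No


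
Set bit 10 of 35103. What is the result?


35103 | (1 << 10) = 35103 | 1024 = 36127

36127


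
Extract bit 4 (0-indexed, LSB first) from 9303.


0b10010001010111, position 4 = 1

1


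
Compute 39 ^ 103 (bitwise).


0b100111 ^ 0b1100111 = 0b1000000 = 64

64


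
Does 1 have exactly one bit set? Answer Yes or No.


0b1. Only one bit set => Yes

Yes


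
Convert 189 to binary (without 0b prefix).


189 = 10111101 in binary

10111101


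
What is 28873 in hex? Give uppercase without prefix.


28873 = 70C9 hex

70C9


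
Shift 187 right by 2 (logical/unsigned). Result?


0b10111011 >> 2 = 0b101110 = 46

46


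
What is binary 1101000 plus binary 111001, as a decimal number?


1101000 + 111001 = 10100001 = 161

161


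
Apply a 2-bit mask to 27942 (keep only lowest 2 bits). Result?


27942 & 3 = 2

2


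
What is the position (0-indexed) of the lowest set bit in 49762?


0b1100001001100010. Lowest set bit at position 1

1


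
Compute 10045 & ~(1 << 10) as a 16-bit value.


10045 & ~(1 << 10) = 9021

9021


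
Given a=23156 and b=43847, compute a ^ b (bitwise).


23156 ^ 43847 = 61747

61747


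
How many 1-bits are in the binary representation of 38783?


0b1001011101111111 has 12 set bits

12


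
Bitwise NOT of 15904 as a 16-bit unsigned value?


~0b11111000100000 = 0b1100000111011111 = 49631 (16-bit unsigned)

49631


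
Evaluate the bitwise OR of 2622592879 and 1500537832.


0b10011100010100011001011101101111 | 0b1011001011100000110001111101000 = 0b11011101011100011111011111101111 = 3715233775

3715233775


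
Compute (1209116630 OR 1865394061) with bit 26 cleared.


Step 1: 1209116630 | 1865394061 = 1866442719
Step 2: 1866442719 & ~(1 << 26) = 1799333855

1799333855


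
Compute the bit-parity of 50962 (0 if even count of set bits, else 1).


0b1100011100010010 has 7 ones => parity 1

1


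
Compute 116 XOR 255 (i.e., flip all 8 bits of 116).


116 ^ 255 = 139

139


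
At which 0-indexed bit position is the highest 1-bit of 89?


0b1011001. Highest set bit at position 6

6


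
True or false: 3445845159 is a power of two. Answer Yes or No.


0b11001101011000110110110010100111. Multiple bits set => No

No


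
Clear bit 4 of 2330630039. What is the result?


2330630039 & ~(1 << 4) = 2330630023

2330630023


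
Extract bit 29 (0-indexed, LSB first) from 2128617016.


0b1111110111000000001111000111000, position 29 = 1

1


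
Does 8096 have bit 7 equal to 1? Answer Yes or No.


0b1111110100000, bit 7 = 1. Yes

Yes


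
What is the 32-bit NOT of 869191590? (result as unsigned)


~0b110011110011101100111110100110 = 0b11001100001100010011000001011001 = 3425775705 (32-bit unsigned)

3425775705


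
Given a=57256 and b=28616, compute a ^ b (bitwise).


57256 ^ 28616 = 45152

45152


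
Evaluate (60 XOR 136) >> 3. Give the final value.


Step 1: 60 ^ 136 = 180
Step 2: 180 >> 3 = 22

22


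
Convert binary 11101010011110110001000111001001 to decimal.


11101010011110110001000111001001 in decimal = 3933934025

3933934025


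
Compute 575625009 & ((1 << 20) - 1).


575625009 & 1048575 = 1005361

1005361


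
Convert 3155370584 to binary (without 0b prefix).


3155370584 = 10111100000100110010001001011000 in binary

10111100000100110010001001011000


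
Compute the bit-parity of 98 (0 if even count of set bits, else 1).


0b1100010 has 3 ones => parity 1

1


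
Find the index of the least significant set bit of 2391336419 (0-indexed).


0b10001110100010001110010111100011. Lowest set bit at position 0

0


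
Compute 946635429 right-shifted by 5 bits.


0b111000011011001000001010100101 >> 5 = 0b1110000110110010000010101 = 29582357

29582357


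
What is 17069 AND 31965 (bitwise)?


0b100001010101101 & 0b111110011011101 = 0b100000010001101 = 16525

16525


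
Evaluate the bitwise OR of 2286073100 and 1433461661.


0b10001000010000101011010100001100 | 0b1010101011100001110001110011101 = 0b11011101011100101111011110011101 = 3715299229

3715299229


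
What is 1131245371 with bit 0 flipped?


1131245371 ^ (1 << 0) = 1131245371 ^ 1 = 1131245370

1131245370


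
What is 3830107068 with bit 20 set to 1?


3830107068 | (1 << 20) = 3830107068 | 1048576 = 3831155644

3831155644


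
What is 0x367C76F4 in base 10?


367C76F4 hex = 914126580 decimal

914126580


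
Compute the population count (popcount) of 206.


0b11001110 has 5 set bits

5


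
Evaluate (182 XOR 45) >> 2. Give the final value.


Step 1: 182 ^ 45 = 155
Step 2: 155 >> 2 = 38

38


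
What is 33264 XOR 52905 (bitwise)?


0b1000000111110000 ^ 0b1100111010101001 = 0b100111101011001 = 20313

20313


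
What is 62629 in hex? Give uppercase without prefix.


62629 = F4A5 hex

F4A5


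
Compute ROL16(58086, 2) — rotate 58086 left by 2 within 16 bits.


Rotate 0b1110001011100110 left by 2 (16-bit) = 0b1000101110011011 = 35739

35739


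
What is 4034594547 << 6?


0b11110000011110110000011011110011 << 6 = 0b11110000011110110000011011110011000000 = 258214051008

258214051008


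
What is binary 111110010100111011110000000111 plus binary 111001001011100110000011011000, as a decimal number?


111110010100111011110000000111 + 111001001011100110000011011000 = 1110111100000100001110011011111 = 2005015775

2005015775


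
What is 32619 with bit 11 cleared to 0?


32619 & ~(1 << 11) = 30571

30571


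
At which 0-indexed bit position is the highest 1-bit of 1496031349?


0b1011001001010111010000001110101. Highest set bit at position 30

30


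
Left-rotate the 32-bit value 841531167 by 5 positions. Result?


Rotate 0b110010001010001011111100011111 left by 5 (32-bit) = 0b1000101000101111110001111100110 = 1159193574

1159193574


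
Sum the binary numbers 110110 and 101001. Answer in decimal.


110110 + 101001 = 1011111 = 95

95


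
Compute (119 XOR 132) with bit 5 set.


Step 1: 119 ^ 132 = 243
Step 2: 243 | (1 << 5) = 243 | 32 = 243

243


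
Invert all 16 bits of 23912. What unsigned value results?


23912 ^ 65535 = 41623

41623


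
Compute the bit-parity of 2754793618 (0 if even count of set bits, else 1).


0b10100100001100101101000010010010 has 12 ones => parity 0

0


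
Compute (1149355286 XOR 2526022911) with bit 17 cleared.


Step 1: 1149355286 ^ 2526022911 = 3524381161
Step 2: 3524381161 & ~(1 << 17) = 3524381161

3524381161


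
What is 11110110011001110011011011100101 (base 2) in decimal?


11110110011001110011011011100101 in decimal = 4133959397

4133959397


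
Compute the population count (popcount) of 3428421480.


0b11001100010110011000111101101000 has 16 set bits

16


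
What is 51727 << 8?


0b1100101000001111 << 8 = 0b110010100000111100000000 = 13242112

13242112


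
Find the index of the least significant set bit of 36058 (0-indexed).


0b1000110011011010. Lowest set bit at position 1

1


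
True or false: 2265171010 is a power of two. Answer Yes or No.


0b10000111000000111100010001000010. Multiple bits set => No

No


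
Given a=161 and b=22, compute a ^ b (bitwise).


161 ^ 22 = 183

183


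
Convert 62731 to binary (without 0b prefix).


62731 = 1111010100001011 in binary

1111010100001011


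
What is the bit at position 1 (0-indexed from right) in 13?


0b1101, position 1 = 0

0


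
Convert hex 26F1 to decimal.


26F1 hex = 9969 decimal

9969


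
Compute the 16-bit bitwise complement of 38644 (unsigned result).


~0b1001011011110100 = 0b110100100001011 = 26891 (16-bit unsigned)

26891


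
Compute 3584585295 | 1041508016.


0b11010101101010000110111001001111 | 0b111110000101000010011010110000 = 0b11111111101111000110111011111111 = 4290539263

4290539263


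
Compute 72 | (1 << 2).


72 | (1 << 2) = 72 | 4 = 76

76


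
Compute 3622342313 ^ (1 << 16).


3622342313 ^ (1 << 16) = 3622342313 ^ 65536 = 3622407849

3622407849


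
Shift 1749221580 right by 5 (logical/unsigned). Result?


0b1101000010000110000000011001100 >> 5 = 0b11010000100001100000000110 = 54663174

54663174


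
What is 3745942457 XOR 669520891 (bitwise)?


0b11011111010001101000101110111001 ^ 0b100111111010000001001111111011 = 0b11111000101011101001100001000010 = 4172191810

4172191810


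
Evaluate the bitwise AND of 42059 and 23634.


0b1010010001001011 & 0b101110001010010 = 0b10001000010 = 1090

1090


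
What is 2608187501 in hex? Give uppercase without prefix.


2608187501 = 9B75C86D hex

9B75C86D


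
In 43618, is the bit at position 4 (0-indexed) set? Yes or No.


0b1010101001100010, bit 4 = 0. No

No


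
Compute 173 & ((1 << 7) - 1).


173 & 127 = 45

45


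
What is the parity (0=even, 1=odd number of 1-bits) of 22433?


0b101011110100001 has 8 ones => parity 0

0


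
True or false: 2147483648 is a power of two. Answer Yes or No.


0b10000000000000000000000000000000. Only one bit set => Yes

Yes


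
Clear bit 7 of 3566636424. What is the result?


3566636424 & ~(1 << 7) = 3566636296

3566636296


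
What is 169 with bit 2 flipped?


169 ^ (1 << 2) = 169 ^ 4 = 173

173


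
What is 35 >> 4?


0b100011 >> 4 = 0b10 = 2

2


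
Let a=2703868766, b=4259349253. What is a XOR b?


2703868766 ^ 4259349253 = 1556693083

1556693083


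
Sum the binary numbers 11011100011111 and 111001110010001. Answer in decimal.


11011100011111 + 111001110010001 = 1010101010110000 = 43696

43696


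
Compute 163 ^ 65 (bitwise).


0b10100011 ^ 0b1000001 = 0b11100010 = 226

226


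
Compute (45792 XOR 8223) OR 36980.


Step 1: 45792 ^ 8223 = 37631
Step 2: 37631 | 36980 = 37631

37631


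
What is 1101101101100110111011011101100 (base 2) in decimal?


1101101101100110111011011101100 in decimal = 1840477932

1840477932


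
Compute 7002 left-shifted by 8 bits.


0b1101101011010 << 8 = 0b110110101101000000000 = 1792512

1792512


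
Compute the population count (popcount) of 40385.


0b1001110111000001 has 8 set bits

8


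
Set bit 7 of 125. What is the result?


125 | (1 << 7) = 125 | 128 = 253

253


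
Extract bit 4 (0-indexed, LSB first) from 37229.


0b1001000101101101, position 4 = 0

0


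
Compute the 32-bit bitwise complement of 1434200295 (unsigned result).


~0b1010101011111000010100011100111 = 0b10101010100000111101011100011000 = 2860767000 (32-bit unsigned)

2860767000


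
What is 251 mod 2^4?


251 & 15 = 11

11


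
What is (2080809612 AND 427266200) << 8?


Step 1: 2080809612 & 427266200 = 403079304
Step 2: 403079304 << 8 = 103188301824

103188301824


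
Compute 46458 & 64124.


0b1011010101111010 & 0b1111101001111100 = 0b1011000001111000 = 45176

45176


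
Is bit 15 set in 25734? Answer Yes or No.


0b110010010000110, bit 15 = 0. No

No


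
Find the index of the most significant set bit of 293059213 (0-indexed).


0b10001011101111011101010001101. Highest set bit at position 28

28


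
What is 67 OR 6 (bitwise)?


0b1000011 | 0b110 = 0b1000111 = 71

71


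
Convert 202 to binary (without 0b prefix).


202 = 11001010 in binary

11001010


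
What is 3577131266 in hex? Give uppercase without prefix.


3577131266 = D536B102 hex

D536B102


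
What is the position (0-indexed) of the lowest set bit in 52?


0b110100. Lowest set bit at position 2

2


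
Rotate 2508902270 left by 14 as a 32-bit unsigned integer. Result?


Rotate 0b10010101100010101100111101111110 left by 14 (32-bit) = 0b10110011110111111010010101100010 = 3017778530

3017778530


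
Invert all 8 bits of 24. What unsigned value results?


24 ^ 255 = 231

231


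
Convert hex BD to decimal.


BD hex = 189 decimal

189


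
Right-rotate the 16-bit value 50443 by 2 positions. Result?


Rotate 0b1100010100001011 right by 2 (16-bit) = 0b1111000101000010 = 61762

61762


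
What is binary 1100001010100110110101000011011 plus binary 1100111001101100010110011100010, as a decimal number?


1100001010100110110101000011011 + 1100111001101100010110011100010 = 11001000100010011001011011111101 = 3364460285

3364460285


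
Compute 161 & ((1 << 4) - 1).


161 & 15 = 1

1


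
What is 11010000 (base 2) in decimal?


11010000 in decimal = 208

208


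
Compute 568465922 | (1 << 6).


568465922 | (1 << 6) = 568465922 | 64 = 568465986

568465986


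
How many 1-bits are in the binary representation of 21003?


0b101001000001011 has 6 set bits

6


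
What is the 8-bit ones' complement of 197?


197 ^ 255 = 58

58


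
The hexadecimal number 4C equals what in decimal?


4C hex = 76 decimal

76


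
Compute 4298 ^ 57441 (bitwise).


0b1000011001010 ^ 0b1110000001100001 = 0b1111000010101011 = 61611

61611


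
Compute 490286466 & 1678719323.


0b11101001110010010110110000010 & 0b1100100000011110011100101011011 = 0b100000010010010100100000010 = 67709186

67709186


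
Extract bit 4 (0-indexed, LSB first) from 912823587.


0b110110011010001001010100100011, position 4 = 0

0


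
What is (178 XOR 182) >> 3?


Step 1: 178 ^ 182 = 4
Step 2: 4 >> 3 = 0

0


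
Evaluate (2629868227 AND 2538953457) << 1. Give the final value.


Step 1: 2629868227 & 2538953457 = 2487229121
Step 2: 2487229121 << 1 = 4974458242

4974458242


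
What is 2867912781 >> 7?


0b10101010111100001110000001001101 >> 7 = 0b1010101011110000111000000 = 22405568

22405568


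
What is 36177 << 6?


0b1000110101010001 << 6 = 0b1000110101010001000000 = 2315328

2315328


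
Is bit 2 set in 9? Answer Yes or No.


0b1001, bit 2 = 0. No

No


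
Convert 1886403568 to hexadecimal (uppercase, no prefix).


1886403568 = 70703BF0 hex

70703BF0


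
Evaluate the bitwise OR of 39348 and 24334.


0b1001100110110100 | 0b101111100001110 = 0b1101111110111110 = 57278

57278


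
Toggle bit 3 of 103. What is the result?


103 ^ (1 << 3) = 103 ^ 8 = 111

111


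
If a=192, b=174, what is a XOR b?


192 ^ 174 = 110

110


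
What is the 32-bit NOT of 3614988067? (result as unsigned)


~0b11010111011110000101011100100011 = 0b101000100001111010100011011100 = 679979228 (32-bit unsigned)

679979228


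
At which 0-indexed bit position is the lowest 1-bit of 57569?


0b1110000011100001. Lowest set bit at position 0

0


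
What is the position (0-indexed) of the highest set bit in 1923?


0b11110000011. Highest set bit at position 10

10


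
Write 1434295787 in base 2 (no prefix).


1434295787 = 1010101011111011001110111101011 in binary

1010101011111011001110111101011


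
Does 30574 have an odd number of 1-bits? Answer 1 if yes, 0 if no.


0b111011101101110 has 11 ones => parity 1

1


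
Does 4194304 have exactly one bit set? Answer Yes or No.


0b10000000000000000000000. Only one bit set => Yes

Yes


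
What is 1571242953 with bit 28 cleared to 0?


1571242953 & ~(1 << 28) = 1302807497

1302807497


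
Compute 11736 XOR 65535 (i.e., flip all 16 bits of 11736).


11736 ^ 65535 = 53799

53799


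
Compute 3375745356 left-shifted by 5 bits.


0b11001001001101011100100101001100 << 5 = 0b1100100100110101110010010100110000000 = 108023851392

108023851392


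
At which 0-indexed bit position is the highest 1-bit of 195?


0b11000011. Highest set bit at position 7

7


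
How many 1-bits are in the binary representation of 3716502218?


0b11011101100001010101001011001010 has 16 set bits

16


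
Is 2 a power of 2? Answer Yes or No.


0b10. Only one bit set => Yes

Yes


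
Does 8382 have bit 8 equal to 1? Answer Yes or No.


0b10000010111110, bit 8 = 0. No

No


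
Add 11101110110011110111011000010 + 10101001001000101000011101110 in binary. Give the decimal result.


11101110110011110111011000010 + 10101001001000101000011101110 = 110010111111100011111110110000 = 855523248

855523248


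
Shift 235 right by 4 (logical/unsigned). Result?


0b11101011 >> 4 = 0b1110 = 14

14


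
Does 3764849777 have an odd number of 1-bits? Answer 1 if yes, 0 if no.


0b11100000011001110000110001110001 has 14 ones => parity 0

0


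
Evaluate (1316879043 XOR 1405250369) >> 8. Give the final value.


Step 1: 1316879043 ^ 1405250369 = 499093890
Step 2: 499093890 >> 8 = 1949585

1949585


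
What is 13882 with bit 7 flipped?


13882 ^ (1 << 7) = 13882 ^ 128 = 14010

14010


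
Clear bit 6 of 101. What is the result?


101 & ~(1 << 6) = 37

37


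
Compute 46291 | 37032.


0b1011010011010011 | 0b1001000010101000 = 0b1011010011111011 = 46331

46331


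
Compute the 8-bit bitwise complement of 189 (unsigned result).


~0b10111101 = 0b1000010 = 66 (8-bit unsigned)

66


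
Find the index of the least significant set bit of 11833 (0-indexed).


0b10111000111001. Lowest set bit at position 0

0


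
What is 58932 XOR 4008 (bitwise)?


0b1110011000110100 ^ 0b111110101000 = 0b1110100110011100 = 59804

59804


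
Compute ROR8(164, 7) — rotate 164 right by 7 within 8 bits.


Rotate 0b10100100 right by 7 (8-bit) = 0b1001001 = 73

73


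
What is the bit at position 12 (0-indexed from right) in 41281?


0b1010000101000001, position 12 = 0

0


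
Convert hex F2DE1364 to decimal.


F2DE1364 hex = 4074640228 decimal

4074640228


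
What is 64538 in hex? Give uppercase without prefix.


64538 = FC1A hex

FC1A


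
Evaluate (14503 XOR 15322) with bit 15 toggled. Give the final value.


Step 1: 14503 ^ 15322 = 893
Step 2: 893 ^ (1 << 15) = 893 ^ 32768 = 33661

33661
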